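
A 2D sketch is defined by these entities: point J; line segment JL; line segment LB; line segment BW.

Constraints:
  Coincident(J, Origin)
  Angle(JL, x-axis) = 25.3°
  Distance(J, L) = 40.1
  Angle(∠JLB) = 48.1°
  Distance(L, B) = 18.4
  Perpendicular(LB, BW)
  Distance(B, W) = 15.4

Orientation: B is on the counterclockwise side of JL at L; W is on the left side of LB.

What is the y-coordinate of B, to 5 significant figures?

24.267

J is at the origin; JL runs at 25.3° with length 40.1, so L = 40.1·(cos 25.3°, sin 25.3°) = (36.254, 17.137). ∠JLB = 48.1°, so LB runs at 25.3° + (180° − 48.1°) = 157.20° from the x-axis; with |LB| = 18.4, B = L + 18.4·(cos 157.20°, sin 157.20°) = (19.291, 24.267). So B.y = 24.267.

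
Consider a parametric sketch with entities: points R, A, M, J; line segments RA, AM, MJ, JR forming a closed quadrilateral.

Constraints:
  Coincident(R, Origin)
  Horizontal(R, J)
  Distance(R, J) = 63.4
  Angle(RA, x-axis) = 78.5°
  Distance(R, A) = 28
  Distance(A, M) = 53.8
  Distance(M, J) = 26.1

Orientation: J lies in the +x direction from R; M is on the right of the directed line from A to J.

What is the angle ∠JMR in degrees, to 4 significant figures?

131.8°

Checks: |AM| = 53.80 ✓; |MJ| = 26.10 ✓.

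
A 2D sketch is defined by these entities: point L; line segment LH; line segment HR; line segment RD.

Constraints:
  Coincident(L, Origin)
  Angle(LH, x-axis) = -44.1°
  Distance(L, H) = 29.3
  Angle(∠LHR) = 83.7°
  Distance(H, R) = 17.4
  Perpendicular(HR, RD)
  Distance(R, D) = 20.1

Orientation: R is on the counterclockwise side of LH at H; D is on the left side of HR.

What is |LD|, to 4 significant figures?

16.81

L is at the origin; LH runs at -44.1° with length 29.3, so H = 29.3·(cos -44.1°, sin -44.1°) = (21.04, -20.39). ∠LHR = 83.7°, so HR runs at -44.1° + (180° − 83.7°) = 52.20° from the x-axis; with |HR| = 17.4, R = H + 17.4·(cos 52.20°, sin 52.20°) = (31.71, -6.642). The perpendicularity gives RD at right angles to HR; with |RD| = 20.1 on the left of HR, D = R + 20.1·(-0.7902, 0.6129) = (15.82, 5.678). Then |LD| = |D − L| = 16.81.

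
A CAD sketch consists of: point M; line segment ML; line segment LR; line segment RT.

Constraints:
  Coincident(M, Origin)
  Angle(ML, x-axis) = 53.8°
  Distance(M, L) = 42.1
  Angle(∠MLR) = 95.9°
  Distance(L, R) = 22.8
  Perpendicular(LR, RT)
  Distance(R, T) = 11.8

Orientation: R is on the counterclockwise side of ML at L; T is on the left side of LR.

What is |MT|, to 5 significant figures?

40.503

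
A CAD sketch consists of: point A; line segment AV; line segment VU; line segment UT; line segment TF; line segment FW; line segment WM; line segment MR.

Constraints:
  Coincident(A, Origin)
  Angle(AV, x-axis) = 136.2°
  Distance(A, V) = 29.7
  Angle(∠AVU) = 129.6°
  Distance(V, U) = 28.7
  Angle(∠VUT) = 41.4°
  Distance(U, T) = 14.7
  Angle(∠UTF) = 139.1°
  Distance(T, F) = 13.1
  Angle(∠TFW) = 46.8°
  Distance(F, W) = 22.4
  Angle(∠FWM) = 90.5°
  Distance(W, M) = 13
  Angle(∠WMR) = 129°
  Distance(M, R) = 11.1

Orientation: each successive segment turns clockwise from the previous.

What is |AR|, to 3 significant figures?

48.7

A is at the origin; AV runs at 136.2° with length 29.7, so V = (-21.4, 20.6). ∠AVU = 129.6° gives VU at 85.8° from the x-axis; with |VU| = 28.7, U = (-19.3, 49.2). ∠VUT = 41.4° gives UT at -52.8° from the x-axis; with |UT| = 14.7, T = (-10.4, 37.5). ∠UTF = 139.1° gives TF at -93.7° from the x-axis; with |TF| = 13.1, F = (-11.3, 24.4). ∠TFW = 46.8° gives FW at 133° from the x-axis; with |FW| = 22.4, W = (-26.6, 40.8). ∠FWM = 90.5° gives WM at 43.6° from the x-axis; with |WM| = 13.0, M = (-17.2, 49.7). ∠WMR = 129.0° gives MR at -7.40° from the x-axis; with |MR| = 11.1, R = (-6.18, 48.3). Then |AR| = |R − A| = 48.7.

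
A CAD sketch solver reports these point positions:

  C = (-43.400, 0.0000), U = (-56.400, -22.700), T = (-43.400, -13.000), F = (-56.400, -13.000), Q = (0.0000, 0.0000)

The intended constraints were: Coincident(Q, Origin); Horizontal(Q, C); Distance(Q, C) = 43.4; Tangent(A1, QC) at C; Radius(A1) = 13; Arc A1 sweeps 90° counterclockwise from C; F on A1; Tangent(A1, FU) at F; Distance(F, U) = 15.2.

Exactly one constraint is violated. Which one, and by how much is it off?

Distance(F, U) = 15.2 — off by 5.50.

Q = (0.00, 0.00) ✓; Q.y = 0.00, C.y = 0.00 ✓; |QC| = 43.40 ✓; ∠(TC, CQ) = 90.00° ✓; |TC| = 13.00 ✓; bearing(T→F) − bearing(T→C) = 90.00° ✓; |TF| = 13.00 ✓; ∠(TF, FU) = 90.00° ✓; |FU| = 9.700 ✗.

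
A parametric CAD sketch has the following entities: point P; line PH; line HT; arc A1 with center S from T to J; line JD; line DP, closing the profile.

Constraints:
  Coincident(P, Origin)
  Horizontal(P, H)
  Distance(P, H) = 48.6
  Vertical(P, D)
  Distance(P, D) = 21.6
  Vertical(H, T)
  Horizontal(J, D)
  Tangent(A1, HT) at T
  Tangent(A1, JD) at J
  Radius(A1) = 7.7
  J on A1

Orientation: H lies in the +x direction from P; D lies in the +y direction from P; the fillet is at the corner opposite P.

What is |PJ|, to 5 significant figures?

46.253

The virtual corner opposite P is at (48.600, 21.600). A1 meets HT tangentially, so ST is at right angles to HT and since A1 is tangent to JD there, SJ ⟂ JD, with radius 7.7, so the center S sits 7.7 in from both sides at S = (40.900, 13.900). That places the tangent points at T = (48.600, 13.900) on HT and J = (40.900, 21.600) on JD. Then |PJ| = |J − P| = 46.253.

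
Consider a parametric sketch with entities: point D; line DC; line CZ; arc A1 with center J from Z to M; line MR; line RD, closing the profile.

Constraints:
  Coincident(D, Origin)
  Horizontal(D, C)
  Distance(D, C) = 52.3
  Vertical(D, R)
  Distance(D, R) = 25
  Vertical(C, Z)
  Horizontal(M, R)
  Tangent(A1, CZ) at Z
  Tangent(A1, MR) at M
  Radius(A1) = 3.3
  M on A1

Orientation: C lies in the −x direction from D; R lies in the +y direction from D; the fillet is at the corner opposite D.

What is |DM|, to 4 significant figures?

55.01

The virtual corner opposite D is at (-52.30, 25.00). The tangent condition forces JZ to be normal to CZ and the tangent condition forces JM to be normal to MR, with radius 3.3, so the center J sits 3.3 in from both sides at J = (-49.00, 21.70). That places the tangent points at Z = (-52.30, 21.70) on CZ and M = (-49.00, 25.00) on MR. Then |DM| = |M − D| = 55.01.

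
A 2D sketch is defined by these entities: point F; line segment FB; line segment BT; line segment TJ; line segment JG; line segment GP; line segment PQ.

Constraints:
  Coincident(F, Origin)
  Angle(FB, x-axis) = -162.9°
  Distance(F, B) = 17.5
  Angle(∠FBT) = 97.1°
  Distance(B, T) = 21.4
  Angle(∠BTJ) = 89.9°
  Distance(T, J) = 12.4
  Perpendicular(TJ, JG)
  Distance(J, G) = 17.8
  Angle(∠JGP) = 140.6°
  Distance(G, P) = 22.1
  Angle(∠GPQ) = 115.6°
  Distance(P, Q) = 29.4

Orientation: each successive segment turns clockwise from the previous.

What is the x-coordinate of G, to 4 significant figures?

-6.911

∠BTJ = 89.9° gives TJ at 24.10° from the x-axis; with |TJ| = 12.4, J = (-14.18, 19.44). TJ is perpendicular to JG, so JG runs at -65.90°; with |JG| = 17.8, G = (-6.911, 3.189). So G.x = -6.911.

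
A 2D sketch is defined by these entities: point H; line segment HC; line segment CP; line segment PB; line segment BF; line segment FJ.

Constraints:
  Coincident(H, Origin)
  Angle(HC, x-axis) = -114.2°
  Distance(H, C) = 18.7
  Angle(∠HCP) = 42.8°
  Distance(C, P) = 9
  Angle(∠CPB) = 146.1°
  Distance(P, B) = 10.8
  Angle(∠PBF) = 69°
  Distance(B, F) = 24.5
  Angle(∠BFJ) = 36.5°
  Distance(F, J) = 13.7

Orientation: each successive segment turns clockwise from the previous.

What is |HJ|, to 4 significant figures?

12.77

∠PBF = 69.0° gives BF at -36.30° from the x-axis; with |BF| = 24.5, F = (12.06, -12.61). ∠BFJ = 36.5° gives FJ at -179.8° from the x-axis; with |FJ| = 13.7, J = (-1.641, -12.66). Then |HJ| = |J − H| = 12.77.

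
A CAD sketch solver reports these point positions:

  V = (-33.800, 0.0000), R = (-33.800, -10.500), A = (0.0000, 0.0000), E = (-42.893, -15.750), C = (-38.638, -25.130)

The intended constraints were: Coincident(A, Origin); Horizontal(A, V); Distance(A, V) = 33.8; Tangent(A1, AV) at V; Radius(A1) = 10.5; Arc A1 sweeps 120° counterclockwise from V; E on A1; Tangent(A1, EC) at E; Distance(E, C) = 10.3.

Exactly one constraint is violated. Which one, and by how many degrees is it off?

Tangent(A1, EC) at E — off by 5.60°.

A = (0.00, 0.00) ✓; A.y = 0.00, V.y = 0.00 ✓; |AV| = 33.80 ✓; ∠(RV, VA) = 90.00° ✓; |RV| = 10.50 ✓; bearing(R→E) − bearing(R→V) = 120.0° ✓; |RE| = 10.50 ✓; ∠(RE, EC) = 95.60° ✗; |EC| = 10.30 ✓.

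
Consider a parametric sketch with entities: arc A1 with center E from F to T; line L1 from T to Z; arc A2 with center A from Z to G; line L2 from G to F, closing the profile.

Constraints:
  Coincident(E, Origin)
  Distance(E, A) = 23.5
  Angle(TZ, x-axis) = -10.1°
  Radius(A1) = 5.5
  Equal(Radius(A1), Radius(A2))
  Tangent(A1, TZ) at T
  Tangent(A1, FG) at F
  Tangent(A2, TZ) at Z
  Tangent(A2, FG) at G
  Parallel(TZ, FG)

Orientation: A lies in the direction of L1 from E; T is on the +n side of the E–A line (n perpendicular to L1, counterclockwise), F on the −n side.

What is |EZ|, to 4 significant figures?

24.14

Tangency of A1 to both parallel lines with radius 5.5 puts T and F at E ± 5.5·n: T = (0.9645, 5.415), F = (-0.9645, -5.415). Equal radii place Z and G the same way about A: Z = A + 5.5·n = (24.10, 1.294), G = A − 5.5·n = (22.17, -9.536). Then |EZ| = |Z − E| = 24.14.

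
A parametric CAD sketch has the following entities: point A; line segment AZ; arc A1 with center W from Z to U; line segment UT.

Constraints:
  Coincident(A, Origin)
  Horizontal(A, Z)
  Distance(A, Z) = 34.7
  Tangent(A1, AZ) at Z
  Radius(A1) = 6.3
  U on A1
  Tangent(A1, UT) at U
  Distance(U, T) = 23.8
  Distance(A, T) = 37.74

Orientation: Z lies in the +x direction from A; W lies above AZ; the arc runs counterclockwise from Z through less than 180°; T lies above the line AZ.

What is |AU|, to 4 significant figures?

40.89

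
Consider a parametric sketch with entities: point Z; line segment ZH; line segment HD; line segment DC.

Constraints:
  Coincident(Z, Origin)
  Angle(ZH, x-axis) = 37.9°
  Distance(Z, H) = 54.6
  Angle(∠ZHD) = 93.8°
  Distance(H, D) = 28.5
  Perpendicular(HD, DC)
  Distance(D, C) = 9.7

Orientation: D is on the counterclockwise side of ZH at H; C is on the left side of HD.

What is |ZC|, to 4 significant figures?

55.11

∠ZHD = 93.8°, so HD runs at 37.9° + (180° − 93.8°) = 124.1° from the x-axis; with |HD| = 28.5, D = H + 28.5·(cos 124.1°, sin 124.1°) = (27.11, 57.14). HD ⟂ DC; with |DC| = 9.7 on the left of HD, C = D + 9.7·(-0.8281, -0.5606) = (19.07, 51.70). Then |ZC| = |C − Z| = 55.11.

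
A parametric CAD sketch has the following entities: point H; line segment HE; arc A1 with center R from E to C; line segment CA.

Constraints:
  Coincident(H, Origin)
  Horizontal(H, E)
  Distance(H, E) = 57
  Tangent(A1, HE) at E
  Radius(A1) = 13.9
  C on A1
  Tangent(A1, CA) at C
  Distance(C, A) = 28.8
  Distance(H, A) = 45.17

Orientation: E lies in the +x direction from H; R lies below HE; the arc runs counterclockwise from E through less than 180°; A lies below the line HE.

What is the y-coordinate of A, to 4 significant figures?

-32.72

H is at the origin; H and E share the same y with |HE| = 57.0 and E on the +x side, so E = (57.00, 0.000). Tangency of A1 to HE means the radius RE is perpendicular to HE, so R = E + (0, -13.9) = (57.00, -13.90). Since RC ⟂ CA (tangency), |RA| = √(13.9² + 28.8²) = 31.98 regardless of where C sits on A1. So A lies on both circle(H, 45.17) and circle(R, 31.98); the below-HE intersection is A = (31.14, -32.72). C is the foot of the tangent from A: C = (44.75, -7.334).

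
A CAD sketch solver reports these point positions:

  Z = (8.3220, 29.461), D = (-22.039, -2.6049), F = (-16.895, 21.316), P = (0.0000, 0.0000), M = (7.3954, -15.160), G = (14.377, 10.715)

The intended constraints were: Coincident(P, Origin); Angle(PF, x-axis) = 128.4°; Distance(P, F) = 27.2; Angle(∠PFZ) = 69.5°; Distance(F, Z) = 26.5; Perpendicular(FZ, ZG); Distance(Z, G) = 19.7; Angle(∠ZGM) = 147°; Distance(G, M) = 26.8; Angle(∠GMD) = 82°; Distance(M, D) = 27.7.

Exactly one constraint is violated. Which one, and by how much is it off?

Distance(M, D) = 27.7 — off by 4.30.

P = (0.00, 0.00) ✓; PF at 128.4° ✓; |PF| = 27.20 ✓; ∠PFZ = 69.50° ✓; |FZ| = 26.50 ✓; ∠(FZ, ZG) = 90.00° ✓; |ZG| = 19.70 ✓; ∠ZGM = 147.0° ✓; |GM| = 26.80 ✓; ∠GMD = 82.00° ✓; |MD| = 32.00 ✗.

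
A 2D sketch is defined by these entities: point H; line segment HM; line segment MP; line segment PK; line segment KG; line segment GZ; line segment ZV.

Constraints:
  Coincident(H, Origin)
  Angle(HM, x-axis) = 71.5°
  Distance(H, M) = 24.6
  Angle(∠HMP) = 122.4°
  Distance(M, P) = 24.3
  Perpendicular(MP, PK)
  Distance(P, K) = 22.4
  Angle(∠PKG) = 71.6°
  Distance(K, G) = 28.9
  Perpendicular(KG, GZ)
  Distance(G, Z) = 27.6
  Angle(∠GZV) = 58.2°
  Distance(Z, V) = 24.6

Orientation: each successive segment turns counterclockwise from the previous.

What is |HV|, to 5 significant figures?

37.549

H is at the origin; HM runs at 71.5° with length 24.6, so M = (7.8057, 23.329). ∠HMP = 122.4° gives MP at 129.10° from the x-axis; with |MP| = 24.3, P = (-7.5197, 42.187). The perpendicularity gives PK at right angles to MP, so PK runs at -140.90°; with |PK| = 22.4, K = (-24.903, 28.060). ∠PKG = 71.6° gives KG at -32.500° from the x-axis; with |KG| = 28.9, G = (-0.52915, 12.532). KG ⟂ GZ, so GZ runs at 57.500°; with |GZ| = 27.6, Z = (14.300, 35.809). ∠GZV = 58.2° gives ZV at 179.30° from the x-axis; with |ZV| = 24.6, V = (-10.298, 36.110). Then |HV| = |V − H| = 37.549.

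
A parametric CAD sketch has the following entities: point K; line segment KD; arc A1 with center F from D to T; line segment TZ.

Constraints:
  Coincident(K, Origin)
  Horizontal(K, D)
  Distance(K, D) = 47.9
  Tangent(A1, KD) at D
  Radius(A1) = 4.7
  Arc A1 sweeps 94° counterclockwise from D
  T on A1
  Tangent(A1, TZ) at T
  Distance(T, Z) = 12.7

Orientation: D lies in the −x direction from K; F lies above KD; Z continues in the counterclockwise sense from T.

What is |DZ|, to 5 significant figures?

18.101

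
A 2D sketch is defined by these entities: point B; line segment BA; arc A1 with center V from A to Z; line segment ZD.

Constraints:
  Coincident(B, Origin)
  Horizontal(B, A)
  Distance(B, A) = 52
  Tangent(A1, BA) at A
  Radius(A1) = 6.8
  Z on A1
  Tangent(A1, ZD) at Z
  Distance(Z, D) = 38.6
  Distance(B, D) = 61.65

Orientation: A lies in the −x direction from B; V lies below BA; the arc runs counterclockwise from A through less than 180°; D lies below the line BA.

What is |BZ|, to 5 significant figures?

58.986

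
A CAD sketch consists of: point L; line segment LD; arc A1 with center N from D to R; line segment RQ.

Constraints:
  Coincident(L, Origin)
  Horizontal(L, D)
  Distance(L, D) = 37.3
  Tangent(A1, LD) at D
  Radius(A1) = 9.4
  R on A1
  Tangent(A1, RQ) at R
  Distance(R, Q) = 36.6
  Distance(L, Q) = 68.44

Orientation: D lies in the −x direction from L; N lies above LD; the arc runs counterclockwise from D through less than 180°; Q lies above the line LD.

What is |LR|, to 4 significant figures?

33.52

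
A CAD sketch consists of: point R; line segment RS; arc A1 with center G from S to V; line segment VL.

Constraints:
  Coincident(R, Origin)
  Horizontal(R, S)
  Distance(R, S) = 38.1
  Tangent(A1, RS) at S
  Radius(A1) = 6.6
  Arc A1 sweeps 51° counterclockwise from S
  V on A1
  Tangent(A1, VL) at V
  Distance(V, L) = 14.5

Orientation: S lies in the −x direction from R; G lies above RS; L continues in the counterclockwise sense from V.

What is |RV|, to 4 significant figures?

33.06

A1 meets RS tangentially, so GS is at right angles to RS, so G = S + (0, 6.6) = (-38.10, 6.600). On A1, S sits at bearing -90° from G; a 51° counterclockwise sweep puts V at bearing -39°, so V = G + 6.6·(cos -39°, sin -39°) = (-32.97, 2.446). Then |RV| = |V − R| = 33.06.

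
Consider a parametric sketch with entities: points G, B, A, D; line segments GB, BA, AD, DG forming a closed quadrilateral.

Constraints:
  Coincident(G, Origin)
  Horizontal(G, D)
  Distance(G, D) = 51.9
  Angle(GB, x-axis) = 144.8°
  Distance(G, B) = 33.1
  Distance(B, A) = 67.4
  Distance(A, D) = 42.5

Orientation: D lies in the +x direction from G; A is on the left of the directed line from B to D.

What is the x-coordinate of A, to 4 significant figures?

37.08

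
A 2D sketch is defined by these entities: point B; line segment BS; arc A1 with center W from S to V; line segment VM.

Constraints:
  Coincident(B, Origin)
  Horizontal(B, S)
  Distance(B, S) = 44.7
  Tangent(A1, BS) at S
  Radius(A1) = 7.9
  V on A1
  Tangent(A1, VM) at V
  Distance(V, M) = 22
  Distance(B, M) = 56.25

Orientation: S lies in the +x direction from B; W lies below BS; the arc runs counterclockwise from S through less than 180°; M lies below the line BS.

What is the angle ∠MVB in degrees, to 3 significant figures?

132°

Checks: |WV| = 7.900 ✓; ∠(WV, VM) = 90.00° ✓; |VM| = 22.00 ✓; |BM| = 56.25 ✓.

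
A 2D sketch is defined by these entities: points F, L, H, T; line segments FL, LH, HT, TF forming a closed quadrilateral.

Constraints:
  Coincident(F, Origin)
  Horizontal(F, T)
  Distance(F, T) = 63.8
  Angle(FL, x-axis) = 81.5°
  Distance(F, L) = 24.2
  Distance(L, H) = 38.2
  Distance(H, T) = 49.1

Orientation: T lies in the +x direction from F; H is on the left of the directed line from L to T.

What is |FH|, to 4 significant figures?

55.92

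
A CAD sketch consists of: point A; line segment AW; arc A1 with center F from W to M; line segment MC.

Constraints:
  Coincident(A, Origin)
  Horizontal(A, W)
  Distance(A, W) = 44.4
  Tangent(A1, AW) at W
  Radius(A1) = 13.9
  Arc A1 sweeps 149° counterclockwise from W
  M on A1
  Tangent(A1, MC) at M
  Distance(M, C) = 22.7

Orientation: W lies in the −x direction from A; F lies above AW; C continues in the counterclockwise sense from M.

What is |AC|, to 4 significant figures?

67.98

A is at the origin; A and W share the same y with |AW| = 44.4 and W on the −x side, so W = (-44.40, 0.000). A1 meets AW tangentially, so FW is at right angles to AW, so F = W + (0, 13.9) = (-44.40, 13.90). On A1, W sits at bearing -90° from F; a 149° counterclockwise sweep puts M at bearing 59°, so M = F + 13.9·(cos 59°, sin 59°) = (-37.24, 25.81). The tangent condition forces FM to be normal to MC, so MC runs along (−sin 59°, cos 59°); with |MC| = 22.7, C = (-56.70, 37.51). Then |AC| = |C − A| = 67.98.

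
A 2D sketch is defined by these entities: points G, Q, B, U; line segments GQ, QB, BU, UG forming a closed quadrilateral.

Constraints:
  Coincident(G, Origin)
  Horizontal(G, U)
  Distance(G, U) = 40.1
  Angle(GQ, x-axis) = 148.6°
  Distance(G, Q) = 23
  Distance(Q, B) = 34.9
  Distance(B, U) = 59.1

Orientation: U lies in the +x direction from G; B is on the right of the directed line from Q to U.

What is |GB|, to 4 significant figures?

26.82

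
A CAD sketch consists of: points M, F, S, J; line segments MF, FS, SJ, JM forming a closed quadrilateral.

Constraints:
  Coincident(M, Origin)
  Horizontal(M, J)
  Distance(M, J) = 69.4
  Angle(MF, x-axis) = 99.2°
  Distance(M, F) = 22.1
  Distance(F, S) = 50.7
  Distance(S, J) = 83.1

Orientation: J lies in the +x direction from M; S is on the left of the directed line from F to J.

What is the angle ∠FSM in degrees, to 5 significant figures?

10.942°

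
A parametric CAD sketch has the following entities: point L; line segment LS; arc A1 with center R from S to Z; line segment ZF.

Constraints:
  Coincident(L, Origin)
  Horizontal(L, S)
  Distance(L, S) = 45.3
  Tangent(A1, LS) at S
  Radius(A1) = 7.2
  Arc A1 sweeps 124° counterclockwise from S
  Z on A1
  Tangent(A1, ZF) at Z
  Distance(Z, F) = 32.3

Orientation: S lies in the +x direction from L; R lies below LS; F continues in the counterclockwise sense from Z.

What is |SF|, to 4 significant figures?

39.88

L is at the origin; LS is horizontal with |LS| = 45.3 and S on the +x side, so S = (45.30, 0.000). Tangency of A1 to LS means the radius RS is perpendicular to LS, so R = S + (0, -7.2) = (45.30, -7.200). On A1, S sits at bearing 90° from R; a 124° counterclockwise sweep puts Z at bearing 214°, so Z = R + 7.2·(cos 214°, sin 214°) = (39.33, -11.23). A1 meets ZF tangentially, so RZ is at right angles to ZF, so ZF runs along (−sin 214°, cos 214°); with |ZF| = 32.3, F = (57.39, -38.00). Then |SF| = |F − S| = 39.88.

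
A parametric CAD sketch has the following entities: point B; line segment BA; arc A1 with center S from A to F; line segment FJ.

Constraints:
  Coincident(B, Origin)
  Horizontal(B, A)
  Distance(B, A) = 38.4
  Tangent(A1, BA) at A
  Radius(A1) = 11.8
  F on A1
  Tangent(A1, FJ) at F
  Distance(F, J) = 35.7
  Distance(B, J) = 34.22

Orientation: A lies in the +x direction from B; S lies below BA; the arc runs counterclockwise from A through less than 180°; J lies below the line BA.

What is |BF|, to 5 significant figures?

29.327

B is at the origin; B and A share the same y with |BA| = 38.4 and A on the +x side, so A = (38.400, 0.0000). A1 meets BA tangentially, so SA is at right angles to BA, so S = A + (0, -11.8) = (38.400, -11.800). Since SF ⟂ FJ (tangency), |SJ| = √(11.8² + 35.7²) = 37.600 regardless of where F sits on A1. So J lies on both circle(B, 34.22) and circle(S, 37.600); the below-BA intersection is J = (7.5997, -33.365). F is the foot of the tangent from J: F = (28.940, -4.7462).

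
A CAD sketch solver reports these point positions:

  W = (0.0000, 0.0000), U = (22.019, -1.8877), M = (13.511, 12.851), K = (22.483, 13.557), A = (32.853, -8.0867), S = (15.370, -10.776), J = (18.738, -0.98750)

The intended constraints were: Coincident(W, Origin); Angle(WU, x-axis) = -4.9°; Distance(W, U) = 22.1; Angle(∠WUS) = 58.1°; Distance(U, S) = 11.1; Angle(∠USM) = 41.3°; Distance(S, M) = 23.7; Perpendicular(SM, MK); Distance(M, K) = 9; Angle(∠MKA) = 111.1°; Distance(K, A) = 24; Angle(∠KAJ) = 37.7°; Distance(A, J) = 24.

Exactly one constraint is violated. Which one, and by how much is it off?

Distance(A, J) = 24 — off by 8.20.

W = (0.00, 0.00) ✓; WU at -4.900° ✓; |WU| = 22.10 ✓; ∠WUS = 58.10° ✓; |US| = 11.10 ✓; ∠USM = 41.30° ✓; |SM| = 23.70 ✓; ∠(SM, MK) = 90.00° ✓; |MK| = 9.000 ✓; ∠MKA = 111.1° ✓; |KA| = 24.00 ✓; ∠KAJ = 37.70° ✓; |AJ| = 15.80 ✗.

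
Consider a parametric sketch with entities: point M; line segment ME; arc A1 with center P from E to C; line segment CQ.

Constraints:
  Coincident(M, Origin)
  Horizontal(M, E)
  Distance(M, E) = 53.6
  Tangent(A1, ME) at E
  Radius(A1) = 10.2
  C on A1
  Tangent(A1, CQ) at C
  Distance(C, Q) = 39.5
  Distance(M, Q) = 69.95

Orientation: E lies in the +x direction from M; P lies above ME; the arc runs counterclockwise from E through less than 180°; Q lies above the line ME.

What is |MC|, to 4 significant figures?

64.60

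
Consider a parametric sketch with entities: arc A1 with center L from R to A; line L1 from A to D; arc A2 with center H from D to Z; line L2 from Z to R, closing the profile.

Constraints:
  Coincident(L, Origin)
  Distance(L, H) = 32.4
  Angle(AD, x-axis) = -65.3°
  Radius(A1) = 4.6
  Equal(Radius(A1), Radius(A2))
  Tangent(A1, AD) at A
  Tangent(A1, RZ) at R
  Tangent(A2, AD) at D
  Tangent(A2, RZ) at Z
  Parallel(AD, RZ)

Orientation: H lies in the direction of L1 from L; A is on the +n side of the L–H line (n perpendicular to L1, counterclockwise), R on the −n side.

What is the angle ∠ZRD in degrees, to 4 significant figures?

15.85°

The slot axis is L1's direction at -65.3°, so u = (cos -65.3°, sin -65.3°) = (0.4179, -0.9085) and n = (−sin -65.3°, cos -65.3°) = (0.9085, 0.4179). L is at the origin and H lies 32.4 along u from L, so H = 32.4·u = (13.54, -29.44). Tangency of A1 to both parallel lines with radius 4.6 puts A and R at L ± 4.6·n: A = (4.179, 1.922), R = (-4.179, -1.922). Equal radii place D and Z the same way about H: D = H + 4.6·n = (17.72, -27.51), Z = H − 4.6·n = (9.360, -31.36). Then cos ∠ZRD = RZ·RD / (|RZ||RD|), giving 15.85°.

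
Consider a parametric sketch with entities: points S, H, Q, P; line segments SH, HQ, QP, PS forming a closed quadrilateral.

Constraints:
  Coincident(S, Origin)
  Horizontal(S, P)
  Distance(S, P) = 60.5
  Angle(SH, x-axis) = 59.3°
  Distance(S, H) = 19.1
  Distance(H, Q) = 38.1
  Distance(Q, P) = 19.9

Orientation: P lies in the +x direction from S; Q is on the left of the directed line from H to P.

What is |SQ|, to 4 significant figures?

50.24

S is at the origin; S and P share the same y with |SP| = 60.5 and P in +x, so P = (60.5, 0). SH runs at 59.3° with |SH| = 19.1, so H = (9.751, 16.42). Q is determined by |HQ| = 38.1 and |QP| = 19.9 together: it lies at the intersection of circle(H, 38.1) and circle(P, 19.9). With |HP| = 53.34, the foot of the radical line on HP is 36.56 from H and the perpendicular offset is √(38.1² − 36.56²) = 10.71. Taking the left-of-HP solution: Q = (47.84, 15.35).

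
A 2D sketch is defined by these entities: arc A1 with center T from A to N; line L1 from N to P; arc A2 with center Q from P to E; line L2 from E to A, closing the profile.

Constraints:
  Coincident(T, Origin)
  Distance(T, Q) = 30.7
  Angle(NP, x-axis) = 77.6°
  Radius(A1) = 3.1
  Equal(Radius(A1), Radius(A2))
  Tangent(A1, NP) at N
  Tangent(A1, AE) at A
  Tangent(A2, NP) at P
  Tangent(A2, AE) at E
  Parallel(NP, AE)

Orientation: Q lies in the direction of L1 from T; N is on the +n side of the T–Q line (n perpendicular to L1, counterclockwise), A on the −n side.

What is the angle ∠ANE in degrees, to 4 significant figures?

78.58°

The slot axis is L1's direction at 77.6°, so u = (cos 77.6°, sin 77.6°) = (0.2147, 0.9767) and n = (−sin 77.6°, cos 77.6°) = (-0.9767, 0.2147). T is at the origin and Q lies 30.7 along u from T, so Q = 30.7·u = (6.592, 29.98). Tangency of A1 to both parallel lines with radius 3.1 puts N and A at T ± 3.1·n: N = (-3.028, 0.6657), A = (3.028, -0.6657). Equal radii place P and E the same way about Q: P = Q + 3.1·n = (3.565, 30.65), E = Q − 3.1·n = (9.620, 29.32). Then cos ∠ANE = NA·NE / (|NA||NE|), giving 78.58°.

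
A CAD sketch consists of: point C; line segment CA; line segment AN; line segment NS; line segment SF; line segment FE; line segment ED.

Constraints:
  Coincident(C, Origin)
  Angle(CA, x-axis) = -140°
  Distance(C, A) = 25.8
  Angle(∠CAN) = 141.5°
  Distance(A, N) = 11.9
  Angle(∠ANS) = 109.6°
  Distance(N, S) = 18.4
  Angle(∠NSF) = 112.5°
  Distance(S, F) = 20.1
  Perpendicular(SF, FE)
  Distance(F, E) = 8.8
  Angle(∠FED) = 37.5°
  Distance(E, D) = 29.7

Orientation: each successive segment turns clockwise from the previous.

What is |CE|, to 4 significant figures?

19.29

C is at the origin; CA runs at -140.0° with length 25.8, so A = (-19.76, -16.58). ∠CAN = 141.5° gives AN at -178.5° from the x-axis; with |AN| = 11.9, N = (-31.66, -16.90). ∠ANS = 109.6° gives NS at 111.1° from the x-axis; with |NS| = 18.4, S = (-38.28, 0.2709). ∠NSF = 112.5° gives SF at 43.60° from the x-axis; with |SF| = 20.1, F = (-23.73, 14.13). SF is perpendicular to FE, so FE runs at -46.40°; with |FE| = 8.8, E = (-17.66, 7.760). Then |CE| = |E − C| = 19.29.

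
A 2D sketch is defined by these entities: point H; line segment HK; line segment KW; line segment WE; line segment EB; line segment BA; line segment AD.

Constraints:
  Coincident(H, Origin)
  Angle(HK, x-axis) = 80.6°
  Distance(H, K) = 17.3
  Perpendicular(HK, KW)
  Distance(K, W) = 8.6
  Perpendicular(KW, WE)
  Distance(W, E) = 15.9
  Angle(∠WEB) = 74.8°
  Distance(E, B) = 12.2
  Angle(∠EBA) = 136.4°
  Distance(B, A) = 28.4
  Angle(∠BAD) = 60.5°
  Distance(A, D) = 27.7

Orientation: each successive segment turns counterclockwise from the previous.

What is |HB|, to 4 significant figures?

5.587

H is at the origin; HK runs at 80.6° with length 17.3, so K = (2.826, 17.07). The perpendicularity gives KW at right angles to HK, so KW runs at 170.6°; with |KW| = 8.6, W = (-5.659, 18.47). KW ⟂ WE, so WE runs at -99.40°; with |WE| = 15.9, E = (-8.256, 2.786). ∠WEB = 74.8° gives EB at 5.800° from the x-axis; with |EB| = 12.2, B = (3.882, 4.019). Then |HB| = |B − H| = 5.587.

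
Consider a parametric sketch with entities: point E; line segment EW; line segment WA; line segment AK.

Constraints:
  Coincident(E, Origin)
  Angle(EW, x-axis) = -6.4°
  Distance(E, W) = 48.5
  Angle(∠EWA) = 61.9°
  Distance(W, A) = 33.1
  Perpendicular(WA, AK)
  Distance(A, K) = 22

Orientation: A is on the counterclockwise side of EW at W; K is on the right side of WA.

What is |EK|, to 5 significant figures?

65.590

∠EWA = 61.9°, so WA runs at -6.4° + (180° − 61.9°) = 111.70° from the x-axis; with |WA| = 33.1, A = W + 33.1·(cos 111.70°, sin 111.70°) = (35.959, 25.348). WA ⟂ AK; with |AK| = 22.0 on the right of WA, K = A + 22.0·(0.92913, 0.36975) = (56.400, 33.482). Then |EK| = |K − E| = 65.590.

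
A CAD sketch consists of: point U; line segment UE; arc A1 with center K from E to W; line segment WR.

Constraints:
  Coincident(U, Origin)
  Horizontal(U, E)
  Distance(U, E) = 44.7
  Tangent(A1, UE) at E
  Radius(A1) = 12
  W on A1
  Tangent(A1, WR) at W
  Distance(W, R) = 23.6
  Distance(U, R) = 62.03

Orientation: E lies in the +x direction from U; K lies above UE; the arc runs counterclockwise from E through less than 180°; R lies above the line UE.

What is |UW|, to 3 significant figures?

58.3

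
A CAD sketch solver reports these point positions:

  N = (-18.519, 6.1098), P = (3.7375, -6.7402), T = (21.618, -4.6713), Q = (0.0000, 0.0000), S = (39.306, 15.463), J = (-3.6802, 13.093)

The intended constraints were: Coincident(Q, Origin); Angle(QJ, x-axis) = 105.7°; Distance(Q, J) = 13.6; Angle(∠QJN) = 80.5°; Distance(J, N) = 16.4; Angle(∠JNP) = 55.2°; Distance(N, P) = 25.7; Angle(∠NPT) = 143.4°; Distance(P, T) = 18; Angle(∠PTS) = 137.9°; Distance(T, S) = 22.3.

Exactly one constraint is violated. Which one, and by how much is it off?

Distance(T, S) = 22.3 — off by 4.50.

Q = (0.00, 0.00) ✓; QJ at 105.7° ✓; |QJ| = 13.60 ✓; ∠QJN = 80.50° ✓; |JN| = 16.40 ✓; ∠JNP = 55.20° ✓; |NP| = 25.70 ✓; ∠NPT = 143.4° ✓; |PT| = 18.00 ✓; ∠PTS = 137.9° ✓; |TS| = 26.80 ✗.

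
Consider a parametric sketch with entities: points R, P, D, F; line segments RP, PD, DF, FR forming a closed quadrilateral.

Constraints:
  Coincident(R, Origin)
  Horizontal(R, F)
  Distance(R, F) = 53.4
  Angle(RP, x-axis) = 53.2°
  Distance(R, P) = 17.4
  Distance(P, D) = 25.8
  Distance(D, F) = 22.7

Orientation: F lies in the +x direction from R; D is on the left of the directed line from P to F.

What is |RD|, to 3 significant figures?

39.1

Checks: |RF| = 53.40 ✓; |RP| = 17.40 ✓; |PD| = 25.80 ✓; |DF| = 22.70 ✓.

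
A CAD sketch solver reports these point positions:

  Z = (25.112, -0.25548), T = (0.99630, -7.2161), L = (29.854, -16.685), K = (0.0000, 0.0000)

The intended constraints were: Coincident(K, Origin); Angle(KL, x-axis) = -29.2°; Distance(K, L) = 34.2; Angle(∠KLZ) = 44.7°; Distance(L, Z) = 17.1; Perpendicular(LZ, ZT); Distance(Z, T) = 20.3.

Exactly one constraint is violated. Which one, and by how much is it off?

Distance(Z, T) = 20.3 — off by 4.80.

K = (0.00, 0.00) ✓; KL at -29.20° ✓; |KL| = 34.20 ✓; ∠KLZ = 44.70° ✓; |LZ| = 17.10 ✓; ∠(LZ, ZT) = 90.00° ✓; |ZT| = 25.10 ✗.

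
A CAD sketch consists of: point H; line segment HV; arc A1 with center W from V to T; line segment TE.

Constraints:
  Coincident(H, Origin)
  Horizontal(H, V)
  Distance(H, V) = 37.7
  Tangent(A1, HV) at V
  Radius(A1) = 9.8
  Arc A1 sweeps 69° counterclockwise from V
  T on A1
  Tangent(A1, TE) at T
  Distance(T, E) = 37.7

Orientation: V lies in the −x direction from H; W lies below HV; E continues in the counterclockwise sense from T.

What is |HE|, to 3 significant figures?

73.2

On A1, V sits at bearing 90° from W; a 69° counterclockwise sweep puts T at bearing 159°, so T = W + 9.8·(cos 159°, sin 159°) = (-46.8, -6.29). Since A1 is tangent to TE there, WT ⟂ TE, so TE runs along (−sin 159°, cos 159°); with |TE| = 37.7, E = (-60.4, -41.5). Then |HE| = |E − H| = 73.2.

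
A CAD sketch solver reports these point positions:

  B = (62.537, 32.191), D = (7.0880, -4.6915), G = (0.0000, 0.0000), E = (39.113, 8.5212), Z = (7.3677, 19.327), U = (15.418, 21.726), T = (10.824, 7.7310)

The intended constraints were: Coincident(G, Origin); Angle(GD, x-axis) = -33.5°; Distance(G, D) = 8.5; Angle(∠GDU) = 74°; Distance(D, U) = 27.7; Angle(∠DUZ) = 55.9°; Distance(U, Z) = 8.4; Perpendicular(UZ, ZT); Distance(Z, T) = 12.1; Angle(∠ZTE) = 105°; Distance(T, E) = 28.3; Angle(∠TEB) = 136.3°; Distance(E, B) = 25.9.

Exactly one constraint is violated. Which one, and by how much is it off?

Distance(E, B) = 25.9 — off by 7.40.

G = (0.00, 0.00) ✓; GD at -33.50° ✓; |GD| = 8.500 ✓; ∠GDU = 74.00° ✓; |DU| = 27.70 ✓; ∠DUZ = 55.90° ✓; |UZ| = 8.400 ✓; ∠(UZ, ZT) = 90.00° ✓; |ZT| = 12.10 ✓; ∠ZTE = 105.0° ✓; |TE| = 28.30 ✓; ∠TEB = 136.3° ✓; |EB| = 33.30 ✗.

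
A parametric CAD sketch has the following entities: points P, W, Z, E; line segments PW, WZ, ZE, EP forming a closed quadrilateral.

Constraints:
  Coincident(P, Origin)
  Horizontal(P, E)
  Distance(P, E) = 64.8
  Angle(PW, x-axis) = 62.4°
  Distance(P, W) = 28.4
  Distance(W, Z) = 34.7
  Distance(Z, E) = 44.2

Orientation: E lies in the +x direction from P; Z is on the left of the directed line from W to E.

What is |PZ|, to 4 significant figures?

59.67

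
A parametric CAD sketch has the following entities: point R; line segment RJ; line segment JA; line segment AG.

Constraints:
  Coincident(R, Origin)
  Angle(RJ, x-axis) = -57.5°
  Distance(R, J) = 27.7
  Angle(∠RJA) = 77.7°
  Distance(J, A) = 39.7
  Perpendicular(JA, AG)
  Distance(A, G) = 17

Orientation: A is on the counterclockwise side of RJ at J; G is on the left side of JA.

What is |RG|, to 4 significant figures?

35.27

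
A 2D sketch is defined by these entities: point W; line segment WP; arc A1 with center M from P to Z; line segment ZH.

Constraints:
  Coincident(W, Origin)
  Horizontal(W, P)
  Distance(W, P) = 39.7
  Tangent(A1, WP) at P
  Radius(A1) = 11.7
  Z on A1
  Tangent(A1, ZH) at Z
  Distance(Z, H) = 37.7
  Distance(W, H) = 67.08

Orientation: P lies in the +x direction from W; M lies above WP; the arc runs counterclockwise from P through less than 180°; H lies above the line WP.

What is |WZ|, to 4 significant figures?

53.06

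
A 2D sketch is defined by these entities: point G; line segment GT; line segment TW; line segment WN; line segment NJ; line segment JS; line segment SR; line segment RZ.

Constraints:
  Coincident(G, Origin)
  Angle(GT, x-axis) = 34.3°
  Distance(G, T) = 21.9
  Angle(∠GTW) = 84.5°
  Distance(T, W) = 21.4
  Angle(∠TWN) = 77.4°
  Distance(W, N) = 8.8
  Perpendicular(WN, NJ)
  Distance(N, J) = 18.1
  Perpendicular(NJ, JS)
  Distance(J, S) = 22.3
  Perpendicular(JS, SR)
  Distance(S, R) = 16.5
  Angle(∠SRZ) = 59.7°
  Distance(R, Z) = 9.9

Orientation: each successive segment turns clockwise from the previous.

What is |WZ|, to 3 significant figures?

8.25

The perpendicularity gives SR at right angles to JS, so SR runs at -73.8°; with |SR| = 16.5, R = (40.9, -1.11). ∠SRZ = 59.7° gives RZ at 166° from the x-axis; with |RZ| = 9.9, Z = (31.3, 1.30). Then |WZ| = |Z − W| = 8.25.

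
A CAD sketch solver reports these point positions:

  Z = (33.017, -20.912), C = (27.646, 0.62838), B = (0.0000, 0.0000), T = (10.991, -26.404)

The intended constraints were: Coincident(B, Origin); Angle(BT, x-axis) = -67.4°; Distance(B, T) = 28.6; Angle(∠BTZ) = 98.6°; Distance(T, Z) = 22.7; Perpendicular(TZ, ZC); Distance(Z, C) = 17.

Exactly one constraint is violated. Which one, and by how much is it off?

Distance(Z, C) = 17 — off by 5.20.

B = (0.00, 0.00) ✓; BT at -67.40° ✓; |BT| = 28.60 ✓; ∠BTZ = 98.60° ✓; |TZ| = 22.70 ✓; ∠(TZ, ZC) = 90.00° ✓; |ZC| = 22.20 ✗.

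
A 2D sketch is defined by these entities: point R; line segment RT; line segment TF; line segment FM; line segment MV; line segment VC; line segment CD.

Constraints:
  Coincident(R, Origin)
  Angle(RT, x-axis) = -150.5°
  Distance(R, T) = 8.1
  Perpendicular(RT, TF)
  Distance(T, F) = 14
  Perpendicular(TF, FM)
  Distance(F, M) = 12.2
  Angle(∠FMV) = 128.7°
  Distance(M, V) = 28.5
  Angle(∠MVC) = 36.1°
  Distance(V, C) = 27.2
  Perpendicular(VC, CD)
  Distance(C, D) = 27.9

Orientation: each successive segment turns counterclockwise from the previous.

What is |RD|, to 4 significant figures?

25.99

R is at the origin; RT runs at -150.5° with length 8.1, so T = (-7.050, -3.989). RT ⟂ TF, so TF runs at -60.50°; with |TF| = 14.0, F = (-0.1560, -16.17). The perpendicularity gives FM at right angles to TF, so FM runs at 29.50°; with |FM| = 12.2, M = (10.46, -10.17). ∠FMV = 128.7° gives MV at 80.80° from the x-axis; with |MV| = 28.5, V = (15.02, 17.97). ∠MVC = 36.1° gives VC at -135.3° from the x-axis; with |VC| = 27.2, C = (-4.315, -1.165). VC is perpendicular to CD, so CD runs at -45.30°; with |CD| = 27.9, D = (15.31, -21.00). Then |RD| = |D − R| = 25.99.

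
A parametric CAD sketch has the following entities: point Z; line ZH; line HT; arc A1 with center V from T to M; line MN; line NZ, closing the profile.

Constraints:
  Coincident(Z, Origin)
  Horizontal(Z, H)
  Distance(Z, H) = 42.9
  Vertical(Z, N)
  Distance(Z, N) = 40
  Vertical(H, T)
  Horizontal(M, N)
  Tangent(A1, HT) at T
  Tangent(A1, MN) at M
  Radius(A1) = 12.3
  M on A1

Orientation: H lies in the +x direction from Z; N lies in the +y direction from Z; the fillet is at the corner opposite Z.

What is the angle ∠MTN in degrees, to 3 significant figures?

29.0°

The virtual corner opposite Z is at (42.9, 40.0). The tangent condition forces VT to be normal to HT and since A1 is tangent to MN there, VM ⟂ MN, with radius 12.3, so the center V sits 12.3 in from both sides at V = (30.6, 27.7). That places the tangent points at T = (42.9, 27.7) on HT and M = (30.6, 40.0) on MN. Then cos ∠MTN = TM·TN / (|TM||TN|), giving 29.0°.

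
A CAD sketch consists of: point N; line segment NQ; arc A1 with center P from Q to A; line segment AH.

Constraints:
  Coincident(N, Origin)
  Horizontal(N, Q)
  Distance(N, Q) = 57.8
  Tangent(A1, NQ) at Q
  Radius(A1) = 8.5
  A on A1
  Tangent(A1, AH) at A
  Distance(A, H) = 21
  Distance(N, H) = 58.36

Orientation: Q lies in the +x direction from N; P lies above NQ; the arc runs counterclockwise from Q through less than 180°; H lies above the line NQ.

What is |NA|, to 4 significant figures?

65.69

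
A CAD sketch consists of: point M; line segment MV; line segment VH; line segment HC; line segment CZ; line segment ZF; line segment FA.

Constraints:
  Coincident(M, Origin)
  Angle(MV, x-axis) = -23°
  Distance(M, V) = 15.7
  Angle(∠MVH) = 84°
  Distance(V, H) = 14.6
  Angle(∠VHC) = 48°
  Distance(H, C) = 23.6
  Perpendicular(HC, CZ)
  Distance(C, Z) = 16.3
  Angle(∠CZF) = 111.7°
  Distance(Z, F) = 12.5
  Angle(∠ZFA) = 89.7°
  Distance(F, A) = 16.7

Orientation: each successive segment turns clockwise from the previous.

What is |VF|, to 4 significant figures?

10.31

M is at the origin; MV runs at -23.0° with length 15.7, so V = (14.45, -6.134). ∠MVH = 84.0° gives VH at -119.0° from the x-axis; with |VH| = 14.6, H = (7.374, -18.90). ∠VHC = 48.0° gives HC at 109.0° from the x-axis; with |HC| = 23.6, C = (-0.3097, 3.410). The perpendicularity gives CZ at right angles to HC, so CZ runs at 19.00°; with |CZ| = 16.3, Z = (15.10, 8.717). ∠CZF = 111.7° gives ZF at -49.30° from the x-axis; with |ZF| = 12.5, F = (23.25, -0.7596). Then |VF| = |F − V| = 10.31.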